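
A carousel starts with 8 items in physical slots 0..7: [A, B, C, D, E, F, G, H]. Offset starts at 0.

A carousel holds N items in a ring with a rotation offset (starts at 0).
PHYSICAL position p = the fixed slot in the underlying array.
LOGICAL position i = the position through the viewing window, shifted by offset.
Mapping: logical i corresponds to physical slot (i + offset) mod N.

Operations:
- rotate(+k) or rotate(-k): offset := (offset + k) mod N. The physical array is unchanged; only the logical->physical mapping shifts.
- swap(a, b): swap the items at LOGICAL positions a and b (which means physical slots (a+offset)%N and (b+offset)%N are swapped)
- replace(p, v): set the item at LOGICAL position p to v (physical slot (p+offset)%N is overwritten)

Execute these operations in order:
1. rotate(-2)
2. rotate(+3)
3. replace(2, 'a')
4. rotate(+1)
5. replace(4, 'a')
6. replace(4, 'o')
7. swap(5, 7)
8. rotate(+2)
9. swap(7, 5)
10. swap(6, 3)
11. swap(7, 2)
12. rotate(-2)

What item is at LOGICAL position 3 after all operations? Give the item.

After op 1 (rotate(-2)): offset=6, physical=[A,B,C,D,E,F,G,H], logical=[G,H,A,B,C,D,E,F]
After op 2 (rotate(+3)): offset=1, physical=[A,B,C,D,E,F,G,H], logical=[B,C,D,E,F,G,H,A]
After op 3 (replace(2, 'a')): offset=1, physical=[A,B,C,a,E,F,G,H], logical=[B,C,a,E,F,G,H,A]
After op 4 (rotate(+1)): offset=2, physical=[A,B,C,a,E,F,G,H], logical=[C,a,E,F,G,H,A,B]
After op 5 (replace(4, 'a')): offset=2, physical=[A,B,C,a,E,F,a,H], logical=[C,a,E,F,a,H,A,B]
After op 6 (replace(4, 'o')): offset=2, physical=[A,B,C,a,E,F,o,H], logical=[C,a,E,F,o,H,A,B]
After op 7 (swap(5, 7)): offset=2, physical=[A,H,C,a,E,F,o,B], logical=[C,a,E,F,o,B,A,H]
After op 8 (rotate(+2)): offset=4, physical=[A,H,C,a,E,F,o,B], logical=[E,F,o,B,A,H,C,a]
After op 9 (swap(7, 5)): offset=4, physical=[A,a,C,H,E,F,o,B], logical=[E,F,o,B,A,a,C,H]
After op 10 (swap(6, 3)): offset=4, physical=[A,a,B,H,E,F,o,C], logical=[E,F,o,C,A,a,B,H]
After op 11 (swap(7, 2)): offset=4, physical=[A,a,B,o,E,F,H,C], logical=[E,F,H,C,A,a,B,o]
After op 12 (rotate(-2)): offset=2, physical=[A,a,B,o,E,F,H,C], logical=[B,o,E,F,H,C,A,a]

Answer: F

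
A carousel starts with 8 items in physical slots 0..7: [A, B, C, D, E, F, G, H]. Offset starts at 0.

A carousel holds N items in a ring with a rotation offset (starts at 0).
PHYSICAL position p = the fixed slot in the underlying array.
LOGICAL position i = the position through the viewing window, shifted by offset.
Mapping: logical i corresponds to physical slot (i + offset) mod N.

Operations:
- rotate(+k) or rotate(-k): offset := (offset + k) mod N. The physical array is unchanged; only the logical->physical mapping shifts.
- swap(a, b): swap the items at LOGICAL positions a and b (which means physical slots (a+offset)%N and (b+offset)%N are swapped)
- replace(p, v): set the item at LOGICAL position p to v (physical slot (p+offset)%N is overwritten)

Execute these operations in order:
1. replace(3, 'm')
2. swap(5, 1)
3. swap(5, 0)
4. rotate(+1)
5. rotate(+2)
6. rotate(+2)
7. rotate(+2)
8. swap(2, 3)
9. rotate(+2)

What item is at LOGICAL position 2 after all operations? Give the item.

After op 1 (replace(3, 'm')): offset=0, physical=[A,B,C,m,E,F,G,H], logical=[A,B,C,m,E,F,G,H]
After op 2 (swap(5, 1)): offset=0, physical=[A,F,C,m,E,B,G,H], logical=[A,F,C,m,E,B,G,H]
After op 3 (swap(5, 0)): offset=0, physical=[B,F,C,m,E,A,G,H], logical=[B,F,C,m,E,A,G,H]
After op 4 (rotate(+1)): offset=1, physical=[B,F,C,m,E,A,G,H], logical=[F,C,m,E,A,G,H,B]
After op 5 (rotate(+2)): offset=3, physical=[B,F,C,m,E,A,G,H], logical=[m,E,A,G,H,B,F,C]
After op 6 (rotate(+2)): offset=5, physical=[B,F,C,m,E,A,G,H], logical=[A,G,H,B,F,C,m,E]
After op 7 (rotate(+2)): offset=7, physical=[B,F,C,m,E,A,G,H], logical=[H,B,F,C,m,E,A,G]
After op 8 (swap(2, 3)): offset=7, physical=[B,C,F,m,E,A,G,H], logical=[H,B,C,F,m,E,A,G]
After op 9 (rotate(+2)): offset=1, physical=[B,C,F,m,E,A,G,H], logical=[C,F,m,E,A,G,H,B]

Answer: m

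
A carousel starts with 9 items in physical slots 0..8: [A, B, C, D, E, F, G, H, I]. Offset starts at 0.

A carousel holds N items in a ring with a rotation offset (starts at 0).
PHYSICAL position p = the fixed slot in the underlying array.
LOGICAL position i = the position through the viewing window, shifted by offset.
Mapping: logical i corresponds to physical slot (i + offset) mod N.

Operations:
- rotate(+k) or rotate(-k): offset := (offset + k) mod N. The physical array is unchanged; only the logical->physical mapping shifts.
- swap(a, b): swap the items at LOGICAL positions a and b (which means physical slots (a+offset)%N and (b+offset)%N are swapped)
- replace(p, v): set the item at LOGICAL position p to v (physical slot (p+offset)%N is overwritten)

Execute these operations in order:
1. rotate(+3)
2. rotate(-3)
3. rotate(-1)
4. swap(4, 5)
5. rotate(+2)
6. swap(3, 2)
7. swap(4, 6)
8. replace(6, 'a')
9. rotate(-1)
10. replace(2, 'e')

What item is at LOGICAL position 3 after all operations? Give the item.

Answer: D

Derivation:
After op 1 (rotate(+3)): offset=3, physical=[A,B,C,D,E,F,G,H,I], logical=[D,E,F,G,H,I,A,B,C]
After op 2 (rotate(-3)): offset=0, physical=[A,B,C,D,E,F,G,H,I], logical=[A,B,C,D,E,F,G,H,I]
After op 3 (rotate(-1)): offset=8, physical=[A,B,C,D,E,F,G,H,I], logical=[I,A,B,C,D,E,F,G,H]
After op 4 (swap(4, 5)): offset=8, physical=[A,B,C,E,D,F,G,H,I], logical=[I,A,B,C,E,D,F,G,H]
After op 5 (rotate(+2)): offset=1, physical=[A,B,C,E,D,F,G,H,I], logical=[B,C,E,D,F,G,H,I,A]
After op 6 (swap(3, 2)): offset=1, physical=[A,B,C,D,E,F,G,H,I], logical=[B,C,D,E,F,G,H,I,A]
After op 7 (swap(4, 6)): offset=1, physical=[A,B,C,D,E,H,G,F,I], logical=[B,C,D,E,H,G,F,I,A]
After op 8 (replace(6, 'a')): offset=1, physical=[A,B,C,D,E,H,G,a,I], logical=[B,C,D,E,H,G,a,I,A]
After op 9 (rotate(-1)): offset=0, physical=[A,B,C,D,E,H,G,a,I], logical=[A,B,C,D,E,H,G,a,I]
After op 10 (replace(2, 'e')): offset=0, physical=[A,B,e,D,E,H,G,a,I], logical=[A,B,e,D,E,H,G,a,I]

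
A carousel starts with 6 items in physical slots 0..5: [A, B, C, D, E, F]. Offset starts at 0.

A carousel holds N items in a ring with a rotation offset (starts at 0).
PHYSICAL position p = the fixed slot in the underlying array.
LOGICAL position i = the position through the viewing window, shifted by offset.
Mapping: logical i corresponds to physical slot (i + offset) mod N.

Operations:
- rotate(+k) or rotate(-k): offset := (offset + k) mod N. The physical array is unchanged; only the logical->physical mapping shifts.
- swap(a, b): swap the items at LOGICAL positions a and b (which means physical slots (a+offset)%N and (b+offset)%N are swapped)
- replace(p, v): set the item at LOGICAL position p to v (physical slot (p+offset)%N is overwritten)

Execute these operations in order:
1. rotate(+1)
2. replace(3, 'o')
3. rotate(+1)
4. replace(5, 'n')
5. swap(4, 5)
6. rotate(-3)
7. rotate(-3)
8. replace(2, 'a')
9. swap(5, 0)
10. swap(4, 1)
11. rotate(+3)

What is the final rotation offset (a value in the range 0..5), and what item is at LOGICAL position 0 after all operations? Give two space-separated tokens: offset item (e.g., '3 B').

Answer: 5 F

Derivation:
After op 1 (rotate(+1)): offset=1, physical=[A,B,C,D,E,F], logical=[B,C,D,E,F,A]
After op 2 (replace(3, 'o')): offset=1, physical=[A,B,C,D,o,F], logical=[B,C,D,o,F,A]
After op 3 (rotate(+1)): offset=2, physical=[A,B,C,D,o,F], logical=[C,D,o,F,A,B]
After op 4 (replace(5, 'n')): offset=2, physical=[A,n,C,D,o,F], logical=[C,D,o,F,A,n]
After op 5 (swap(4, 5)): offset=2, physical=[n,A,C,D,o,F], logical=[C,D,o,F,n,A]
After op 6 (rotate(-3)): offset=5, physical=[n,A,C,D,o,F], logical=[F,n,A,C,D,o]
After op 7 (rotate(-3)): offset=2, physical=[n,A,C,D,o,F], logical=[C,D,o,F,n,A]
After op 8 (replace(2, 'a')): offset=2, physical=[n,A,C,D,a,F], logical=[C,D,a,F,n,A]
After op 9 (swap(5, 0)): offset=2, physical=[n,C,A,D,a,F], logical=[A,D,a,F,n,C]
After op 10 (swap(4, 1)): offset=2, physical=[D,C,A,n,a,F], logical=[A,n,a,F,D,C]
After op 11 (rotate(+3)): offset=5, physical=[D,C,A,n,a,F], logical=[F,D,C,A,n,a]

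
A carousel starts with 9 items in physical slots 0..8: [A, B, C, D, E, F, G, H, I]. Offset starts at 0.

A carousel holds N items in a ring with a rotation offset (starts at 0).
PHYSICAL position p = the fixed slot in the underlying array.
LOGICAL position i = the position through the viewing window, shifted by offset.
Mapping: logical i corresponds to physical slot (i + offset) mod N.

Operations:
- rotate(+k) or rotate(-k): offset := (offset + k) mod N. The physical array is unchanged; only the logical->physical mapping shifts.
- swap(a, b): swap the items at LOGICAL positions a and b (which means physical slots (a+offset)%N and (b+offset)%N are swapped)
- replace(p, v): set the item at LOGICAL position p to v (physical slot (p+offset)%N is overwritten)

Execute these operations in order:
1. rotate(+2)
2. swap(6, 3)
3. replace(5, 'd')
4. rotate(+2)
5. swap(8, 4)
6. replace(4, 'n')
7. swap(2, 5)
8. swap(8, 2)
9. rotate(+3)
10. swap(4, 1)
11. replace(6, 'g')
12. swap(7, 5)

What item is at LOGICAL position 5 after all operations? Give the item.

Answer: I

Derivation:
After op 1 (rotate(+2)): offset=2, physical=[A,B,C,D,E,F,G,H,I], logical=[C,D,E,F,G,H,I,A,B]
After op 2 (swap(6, 3)): offset=2, physical=[A,B,C,D,E,I,G,H,F], logical=[C,D,E,I,G,H,F,A,B]
After op 3 (replace(5, 'd')): offset=2, physical=[A,B,C,D,E,I,G,d,F], logical=[C,D,E,I,G,d,F,A,B]
After op 4 (rotate(+2)): offset=4, physical=[A,B,C,D,E,I,G,d,F], logical=[E,I,G,d,F,A,B,C,D]
After op 5 (swap(8, 4)): offset=4, physical=[A,B,C,F,E,I,G,d,D], logical=[E,I,G,d,D,A,B,C,F]
After op 6 (replace(4, 'n')): offset=4, physical=[A,B,C,F,E,I,G,d,n], logical=[E,I,G,d,n,A,B,C,F]
After op 7 (swap(2, 5)): offset=4, physical=[G,B,C,F,E,I,A,d,n], logical=[E,I,A,d,n,G,B,C,F]
After op 8 (swap(8, 2)): offset=4, physical=[G,B,C,A,E,I,F,d,n], logical=[E,I,F,d,n,G,B,C,A]
After op 9 (rotate(+3)): offset=7, physical=[G,B,C,A,E,I,F,d,n], logical=[d,n,G,B,C,A,E,I,F]
After op 10 (swap(4, 1)): offset=7, physical=[G,B,n,A,E,I,F,d,C], logical=[d,C,G,B,n,A,E,I,F]
After op 11 (replace(6, 'g')): offset=7, physical=[G,B,n,A,g,I,F,d,C], logical=[d,C,G,B,n,A,g,I,F]
After op 12 (swap(7, 5)): offset=7, physical=[G,B,n,I,g,A,F,d,C], logical=[d,C,G,B,n,I,g,A,F]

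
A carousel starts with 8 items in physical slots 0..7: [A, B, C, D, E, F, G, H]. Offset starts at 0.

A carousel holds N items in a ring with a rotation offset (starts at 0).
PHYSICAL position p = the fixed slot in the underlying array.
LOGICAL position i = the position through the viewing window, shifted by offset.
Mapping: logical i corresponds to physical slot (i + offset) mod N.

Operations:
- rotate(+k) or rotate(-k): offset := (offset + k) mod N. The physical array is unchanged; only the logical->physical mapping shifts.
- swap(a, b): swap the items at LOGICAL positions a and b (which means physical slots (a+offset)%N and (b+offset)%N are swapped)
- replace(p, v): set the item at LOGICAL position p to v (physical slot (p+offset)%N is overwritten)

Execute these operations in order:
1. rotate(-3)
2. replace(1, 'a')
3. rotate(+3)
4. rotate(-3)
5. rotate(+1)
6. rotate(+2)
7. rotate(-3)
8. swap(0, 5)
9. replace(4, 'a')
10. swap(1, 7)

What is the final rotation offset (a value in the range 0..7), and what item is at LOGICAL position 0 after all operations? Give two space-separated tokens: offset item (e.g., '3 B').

After op 1 (rotate(-3)): offset=5, physical=[A,B,C,D,E,F,G,H], logical=[F,G,H,A,B,C,D,E]
After op 2 (replace(1, 'a')): offset=5, physical=[A,B,C,D,E,F,a,H], logical=[F,a,H,A,B,C,D,E]
After op 3 (rotate(+3)): offset=0, physical=[A,B,C,D,E,F,a,H], logical=[A,B,C,D,E,F,a,H]
After op 4 (rotate(-3)): offset=5, physical=[A,B,C,D,E,F,a,H], logical=[F,a,H,A,B,C,D,E]
After op 5 (rotate(+1)): offset=6, physical=[A,B,C,D,E,F,a,H], logical=[a,H,A,B,C,D,E,F]
After op 6 (rotate(+2)): offset=0, physical=[A,B,C,D,E,F,a,H], logical=[A,B,C,D,E,F,a,H]
After op 7 (rotate(-3)): offset=5, physical=[A,B,C,D,E,F,a,H], logical=[F,a,H,A,B,C,D,E]
After op 8 (swap(0, 5)): offset=5, physical=[A,B,F,D,E,C,a,H], logical=[C,a,H,A,B,F,D,E]
After op 9 (replace(4, 'a')): offset=5, physical=[A,a,F,D,E,C,a,H], logical=[C,a,H,A,a,F,D,E]
After op 10 (swap(1, 7)): offset=5, physical=[A,a,F,D,a,C,E,H], logical=[C,E,H,A,a,F,D,a]

Answer: 5 C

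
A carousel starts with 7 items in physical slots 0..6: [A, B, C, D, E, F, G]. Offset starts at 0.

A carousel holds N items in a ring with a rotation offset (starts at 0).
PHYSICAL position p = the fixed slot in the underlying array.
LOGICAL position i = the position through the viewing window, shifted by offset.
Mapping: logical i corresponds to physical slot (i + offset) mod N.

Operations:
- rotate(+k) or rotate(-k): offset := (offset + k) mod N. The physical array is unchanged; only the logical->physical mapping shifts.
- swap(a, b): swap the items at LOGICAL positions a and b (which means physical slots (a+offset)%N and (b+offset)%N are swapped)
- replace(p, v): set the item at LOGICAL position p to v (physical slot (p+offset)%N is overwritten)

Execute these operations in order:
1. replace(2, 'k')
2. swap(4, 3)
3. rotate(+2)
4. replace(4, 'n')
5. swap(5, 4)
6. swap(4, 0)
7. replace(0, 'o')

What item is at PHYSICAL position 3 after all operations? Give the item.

Answer: E

Derivation:
After op 1 (replace(2, 'k')): offset=0, physical=[A,B,k,D,E,F,G], logical=[A,B,k,D,E,F,G]
After op 2 (swap(4, 3)): offset=0, physical=[A,B,k,E,D,F,G], logical=[A,B,k,E,D,F,G]
After op 3 (rotate(+2)): offset=2, physical=[A,B,k,E,D,F,G], logical=[k,E,D,F,G,A,B]
After op 4 (replace(4, 'n')): offset=2, physical=[A,B,k,E,D,F,n], logical=[k,E,D,F,n,A,B]
After op 5 (swap(5, 4)): offset=2, physical=[n,B,k,E,D,F,A], logical=[k,E,D,F,A,n,B]
After op 6 (swap(4, 0)): offset=2, physical=[n,B,A,E,D,F,k], logical=[A,E,D,F,k,n,B]
After op 7 (replace(0, 'o')): offset=2, physical=[n,B,o,E,D,F,k], logical=[o,E,D,F,k,n,B]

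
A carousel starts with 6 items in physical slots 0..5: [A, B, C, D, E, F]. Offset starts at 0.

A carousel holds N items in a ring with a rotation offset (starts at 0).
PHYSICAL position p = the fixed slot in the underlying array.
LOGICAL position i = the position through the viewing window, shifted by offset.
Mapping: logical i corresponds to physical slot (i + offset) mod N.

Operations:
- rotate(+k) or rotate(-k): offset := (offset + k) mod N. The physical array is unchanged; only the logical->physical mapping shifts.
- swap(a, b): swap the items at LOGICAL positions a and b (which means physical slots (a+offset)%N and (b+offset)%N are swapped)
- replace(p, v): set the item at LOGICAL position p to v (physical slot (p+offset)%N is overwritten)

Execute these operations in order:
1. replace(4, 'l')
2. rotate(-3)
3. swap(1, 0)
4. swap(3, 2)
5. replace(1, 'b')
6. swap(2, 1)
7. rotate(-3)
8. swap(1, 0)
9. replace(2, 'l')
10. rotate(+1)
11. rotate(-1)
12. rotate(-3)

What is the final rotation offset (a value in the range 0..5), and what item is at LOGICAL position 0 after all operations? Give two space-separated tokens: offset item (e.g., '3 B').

Answer: 3 l

Derivation:
After op 1 (replace(4, 'l')): offset=0, physical=[A,B,C,D,l,F], logical=[A,B,C,D,l,F]
After op 2 (rotate(-3)): offset=3, physical=[A,B,C,D,l,F], logical=[D,l,F,A,B,C]
After op 3 (swap(1, 0)): offset=3, physical=[A,B,C,l,D,F], logical=[l,D,F,A,B,C]
After op 4 (swap(3, 2)): offset=3, physical=[F,B,C,l,D,A], logical=[l,D,A,F,B,C]
After op 5 (replace(1, 'b')): offset=3, physical=[F,B,C,l,b,A], logical=[l,b,A,F,B,C]
After op 6 (swap(2, 1)): offset=3, physical=[F,B,C,l,A,b], logical=[l,A,b,F,B,C]
After op 7 (rotate(-3)): offset=0, physical=[F,B,C,l,A,b], logical=[F,B,C,l,A,b]
After op 8 (swap(1, 0)): offset=0, physical=[B,F,C,l,A,b], logical=[B,F,C,l,A,b]
After op 9 (replace(2, 'l')): offset=0, physical=[B,F,l,l,A,b], logical=[B,F,l,l,A,b]
After op 10 (rotate(+1)): offset=1, physical=[B,F,l,l,A,b], logical=[F,l,l,A,b,B]
After op 11 (rotate(-1)): offset=0, physical=[B,F,l,l,A,b], logical=[B,F,l,l,A,b]
After op 12 (rotate(-3)): offset=3, physical=[B,F,l,l,A,b], logical=[l,A,b,B,F,l]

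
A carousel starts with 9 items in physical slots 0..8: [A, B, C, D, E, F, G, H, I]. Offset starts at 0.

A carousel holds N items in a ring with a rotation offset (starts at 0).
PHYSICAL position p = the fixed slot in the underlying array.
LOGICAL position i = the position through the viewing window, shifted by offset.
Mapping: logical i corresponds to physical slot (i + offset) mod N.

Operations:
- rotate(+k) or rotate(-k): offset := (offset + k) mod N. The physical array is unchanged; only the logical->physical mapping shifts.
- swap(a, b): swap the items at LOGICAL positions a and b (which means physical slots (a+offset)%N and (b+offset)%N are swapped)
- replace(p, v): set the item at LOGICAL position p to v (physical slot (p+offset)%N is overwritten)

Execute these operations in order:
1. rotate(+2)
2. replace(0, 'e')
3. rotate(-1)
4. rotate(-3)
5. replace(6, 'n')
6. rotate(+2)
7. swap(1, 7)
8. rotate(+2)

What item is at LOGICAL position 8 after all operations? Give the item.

Answer: H

Derivation:
After op 1 (rotate(+2)): offset=2, physical=[A,B,C,D,E,F,G,H,I], logical=[C,D,E,F,G,H,I,A,B]
After op 2 (replace(0, 'e')): offset=2, physical=[A,B,e,D,E,F,G,H,I], logical=[e,D,E,F,G,H,I,A,B]
After op 3 (rotate(-1)): offset=1, physical=[A,B,e,D,E,F,G,H,I], logical=[B,e,D,E,F,G,H,I,A]
After op 4 (rotate(-3)): offset=7, physical=[A,B,e,D,E,F,G,H,I], logical=[H,I,A,B,e,D,E,F,G]
After op 5 (replace(6, 'n')): offset=7, physical=[A,B,e,D,n,F,G,H,I], logical=[H,I,A,B,e,D,n,F,G]
After op 6 (rotate(+2)): offset=0, physical=[A,B,e,D,n,F,G,H,I], logical=[A,B,e,D,n,F,G,H,I]
After op 7 (swap(1, 7)): offset=0, physical=[A,H,e,D,n,F,G,B,I], logical=[A,H,e,D,n,F,G,B,I]
After op 8 (rotate(+2)): offset=2, physical=[A,H,e,D,n,F,G,B,I], logical=[e,D,n,F,G,B,I,A,H]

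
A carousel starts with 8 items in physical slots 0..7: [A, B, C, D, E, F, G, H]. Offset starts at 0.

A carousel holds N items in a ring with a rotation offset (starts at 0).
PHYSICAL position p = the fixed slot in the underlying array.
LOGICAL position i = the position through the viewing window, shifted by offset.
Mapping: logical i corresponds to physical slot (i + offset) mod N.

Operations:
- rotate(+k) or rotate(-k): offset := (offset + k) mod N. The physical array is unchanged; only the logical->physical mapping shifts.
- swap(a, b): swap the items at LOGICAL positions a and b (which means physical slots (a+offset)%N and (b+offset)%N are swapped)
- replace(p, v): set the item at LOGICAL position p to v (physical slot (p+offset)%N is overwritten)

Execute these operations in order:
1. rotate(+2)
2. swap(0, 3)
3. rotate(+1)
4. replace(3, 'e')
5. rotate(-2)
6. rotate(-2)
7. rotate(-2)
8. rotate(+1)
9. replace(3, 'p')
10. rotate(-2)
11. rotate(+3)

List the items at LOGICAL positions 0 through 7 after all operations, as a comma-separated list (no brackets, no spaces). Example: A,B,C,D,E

Answer: H,A,p,F,D,E,C,e

Derivation:
After op 1 (rotate(+2)): offset=2, physical=[A,B,C,D,E,F,G,H], logical=[C,D,E,F,G,H,A,B]
After op 2 (swap(0, 3)): offset=2, physical=[A,B,F,D,E,C,G,H], logical=[F,D,E,C,G,H,A,B]
After op 3 (rotate(+1)): offset=3, physical=[A,B,F,D,E,C,G,H], logical=[D,E,C,G,H,A,B,F]
After op 4 (replace(3, 'e')): offset=3, physical=[A,B,F,D,E,C,e,H], logical=[D,E,C,e,H,A,B,F]
After op 5 (rotate(-2)): offset=1, physical=[A,B,F,D,E,C,e,H], logical=[B,F,D,E,C,e,H,A]
After op 6 (rotate(-2)): offset=7, physical=[A,B,F,D,E,C,e,H], logical=[H,A,B,F,D,E,C,e]
After op 7 (rotate(-2)): offset=5, physical=[A,B,F,D,E,C,e,H], logical=[C,e,H,A,B,F,D,E]
After op 8 (rotate(+1)): offset=6, physical=[A,B,F,D,E,C,e,H], logical=[e,H,A,B,F,D,E,C]
After op 9 (replace(3, 'p')): offset=6, physical=[A,p,F,D,E,C,e,H], logical=[e,H,A,p,F,D,E,C]
After op 10 (rotate(-2)): offset=4, physical=[A,p,F,D,E,C,e,H], logical=[E,C,e,H,A,p,F,D]
After op 11 (rotate(+3)): offset=7, physical=[A,p,F,D,E,C,e,H], logical=[H,A,p,F,D,E,C,e]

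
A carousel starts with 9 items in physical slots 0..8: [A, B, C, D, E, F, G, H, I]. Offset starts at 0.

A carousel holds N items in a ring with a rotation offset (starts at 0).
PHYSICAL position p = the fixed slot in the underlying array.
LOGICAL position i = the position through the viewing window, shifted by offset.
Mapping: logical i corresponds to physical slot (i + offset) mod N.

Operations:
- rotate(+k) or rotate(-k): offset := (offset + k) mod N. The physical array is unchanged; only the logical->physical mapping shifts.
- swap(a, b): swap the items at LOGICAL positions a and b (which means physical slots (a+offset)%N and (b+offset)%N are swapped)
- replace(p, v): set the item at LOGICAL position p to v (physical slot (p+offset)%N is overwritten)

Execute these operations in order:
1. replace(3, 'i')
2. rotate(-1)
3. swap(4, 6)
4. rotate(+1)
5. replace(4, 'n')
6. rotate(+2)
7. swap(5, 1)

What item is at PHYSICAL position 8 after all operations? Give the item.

After op 1 (replace(3, 'i')): offset=0, physical=[A,B,C,i,E,F,G,H,I], logical=[A,B,C,i,E,F,G,H,I]
After op 2 (rotate(-1)): offset=8, physical=[A,B,C,i,E,F,G,H,I], logical=[I,A,B,C,i,E,F,G,H]
After op 3 (swap(4, 6)): offset=8, physical=[A,B,C,F,E,i,G,H,I], logical=[I,A,B,C,F,E,i,G,H]
After op 4 (rotate(+1)): offset=0, physical=[A,B,C,F,E,i,G,H,I], logical=[A,B,C,F,E,i,G,H,I]
After op 5 (replace(4, 'n')): offset=0, physical=[A,B,C,F,n,i,G,H,I], logical=[A,B,C,F,n,i,G,H,I]
After op 6 (rotate(+2)): offset=2, physical=[A,B,C,F,n,i,G,H,I], logical=[C,F,n,i,G,H,I,A,B]
After op 7 (swap(5, 1)): offset=2, physical=[A,B,C,H,n,i,G,F,I], logical=[C,H,n,i,G,F,I,A,B]

Answer: I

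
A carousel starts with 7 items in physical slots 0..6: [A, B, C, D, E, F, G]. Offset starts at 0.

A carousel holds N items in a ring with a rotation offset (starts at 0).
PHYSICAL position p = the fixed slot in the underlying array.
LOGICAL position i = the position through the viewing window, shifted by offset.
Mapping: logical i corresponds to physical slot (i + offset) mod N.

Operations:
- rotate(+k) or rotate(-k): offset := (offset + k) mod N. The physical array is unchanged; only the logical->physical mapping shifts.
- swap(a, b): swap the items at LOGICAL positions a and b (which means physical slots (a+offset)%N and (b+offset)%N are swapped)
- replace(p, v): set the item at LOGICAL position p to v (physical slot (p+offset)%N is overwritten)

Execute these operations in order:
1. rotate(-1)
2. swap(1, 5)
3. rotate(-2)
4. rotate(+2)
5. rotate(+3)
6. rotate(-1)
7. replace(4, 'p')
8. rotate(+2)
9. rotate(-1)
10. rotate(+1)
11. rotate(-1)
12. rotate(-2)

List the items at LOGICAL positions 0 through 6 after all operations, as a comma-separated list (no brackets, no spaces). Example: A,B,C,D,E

After op 1 (rotate(-1)): offset=6, physical=[A,B,C,D,E,F,G], logical=[G,A,B,C,D,E,F]
After op 2 (swap(1, 5)): offset=6, physical=[E,B,C,D,A,F,G], logical=[G,E,B,C,D,A,F]
After op 3 (rotate(-2)): offset=4, physical=[E,B,C,D,A,F,G], logical=[A,F,G,E,B,C,D]
After op 4 (rotate(+2)): offset=6, physical=[E,B,C,D,A,F,G], logical=[G,E,B,C,D,A,F]
After op 5 (rotate(+3)): offset=2, physical=[E,B,C,D,A,F,G], logical=[C,D,A,F,G,E,B]
After op 6 (rotate(-1)): offset=1, physical=[E,B,C,D,A,F,G], logical=[B,C,D,A,F,G,E]
After op 7 (replace(4, 'p')): offset=1, physical=[E,B,C,D,A,p,G], logical=[B,C,D,A,p,G,E]
After op 8 (rotate(+2)): offset=3, physical=[E,B,C,D,A,p,G], logical=[D,A,p,G,E,B,C]
After op 9 (rotate(-1)): offset=2, physical=[E,B,C,D,A,p,G], logical=[C,D,A,p,G,E,B]
After op 10 (rotate(+1)): offset=3, physical=[E,B,C,D,A,p,G], logical=[D,A,p,G,E,B,C]
After op 11 (rotate(-1)): offset=2, physical=[E,B,C,D,A,p,G], logical=[C,D,A,p,G,E,B]
After op 12 (rotate(-2)): offset=0, physical=[E,B,C,D,A,p,G], logical=[E,B,C,D,A,p,G]

Answer: E,B,C,D,A,p,G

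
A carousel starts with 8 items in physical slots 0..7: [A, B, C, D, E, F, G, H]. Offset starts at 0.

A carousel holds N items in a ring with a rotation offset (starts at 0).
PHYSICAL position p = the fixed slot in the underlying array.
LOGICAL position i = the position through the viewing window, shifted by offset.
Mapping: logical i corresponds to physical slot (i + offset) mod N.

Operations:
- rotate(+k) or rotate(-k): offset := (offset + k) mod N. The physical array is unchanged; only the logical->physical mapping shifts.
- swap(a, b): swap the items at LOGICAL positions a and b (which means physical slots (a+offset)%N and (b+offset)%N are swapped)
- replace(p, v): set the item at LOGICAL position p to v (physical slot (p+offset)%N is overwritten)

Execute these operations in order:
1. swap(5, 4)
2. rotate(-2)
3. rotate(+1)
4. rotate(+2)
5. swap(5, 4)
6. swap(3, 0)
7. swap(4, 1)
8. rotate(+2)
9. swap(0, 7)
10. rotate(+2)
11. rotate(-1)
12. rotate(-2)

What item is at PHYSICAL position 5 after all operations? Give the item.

Answer: C

Derivation:
After op 1 (swap(5, 4)): offset=0, physical=[A,B,C,D,F,E,G,H], logical=[A,B,C,D,F,E,G,H]
After op 2 (rotate(-2)): offset=6, physical=[A,B,C,D,F,E,G,H], logical=[G,H,A,B,C,D,F,E]
After op 3 (rotate(+1)): offset=7, physical=[A,B,C,D,F,E,G,H], logical=[H,A,B,C,D,F,E,G]
After op 4 (rotate(+2)): offset=1, physical=[A,B,C,D,F,E,G,H], logical=[B,C,D,F,E,G,H,A]
After op 5 (swap(5, 4)): offset=1, physical=[A,B,C,D,F,G,E,H], logical=[B,C,D,F,G,E,H,A]
After op 6 (swap(3, 0)): offset=1, physical=[A,F,C,D,B,G,E,H], logical=[F,C,D,B,G,E,H,A]
After op 7 (swap(4, 1)): offset=1, physical=[A,F,G,D,B,C,E,H], logical=[F,G,D,B,C,E,H,A]
After op 8 (rotate(+2)): offset=3, physical=[A,F,G,D,B,C,E,H], logical=[D,B,C,E,H,A,F,G]
After op 9 (swap(0, 7)): offset=3, physical=[A,F,D,G,B,C,E,H], logical=[G,B,C,E,H,A,F,D]
After op 10 (rotate(+2)): offset=5, physical=[A,F,D,G,B,C,E,H], logical=[C,E,H,A,F,D,G,B]
After op 11 (rotate(-1)): offset=4, physical=[A,F,D,G,B,C,E,H], logical=[B,C,E,H,A,F,D,G]
After op 12 (rotate(-2)): offset=2, physical=[A,F,D,G,B,C,E,H], logical=[D,G,B,C,E,H,A,F]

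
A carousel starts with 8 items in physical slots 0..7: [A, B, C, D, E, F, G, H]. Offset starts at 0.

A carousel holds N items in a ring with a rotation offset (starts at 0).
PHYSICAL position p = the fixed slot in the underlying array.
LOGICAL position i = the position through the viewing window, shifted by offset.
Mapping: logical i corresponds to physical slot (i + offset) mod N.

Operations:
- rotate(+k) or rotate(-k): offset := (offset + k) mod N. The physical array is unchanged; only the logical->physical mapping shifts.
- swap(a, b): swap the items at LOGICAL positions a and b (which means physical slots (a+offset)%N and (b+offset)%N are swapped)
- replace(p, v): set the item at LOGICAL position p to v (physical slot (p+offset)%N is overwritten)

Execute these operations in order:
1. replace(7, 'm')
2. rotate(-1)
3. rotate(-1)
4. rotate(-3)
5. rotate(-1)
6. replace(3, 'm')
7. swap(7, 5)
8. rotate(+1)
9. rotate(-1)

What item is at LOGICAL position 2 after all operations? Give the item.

After op 1 (replace(7, 'm')): offset=0, physical=[A,B,C,D,E,F,G,m], logical=[A,B,C,D,E,F,G,m]
After op 2 (rotate(-1)): offset=7, physical=[A,B,C,D,E,F,G,m], logical=[m,A,B,C,D,E,F,G]
After op 3 (rotate(-1)): offset=6, physical=[A,B,C,D,E,F,G,m], logical=[G,m,A,B,C,D,E,F]
After op 4 (rotate(-3)): offset=3, physical=[A,B,C,D,E,F,G,m], logical=[D,E,F,G,m,A,B,C]
After op 5 (rotate(-1)): offset=2, physical=[A,B,C,D,E,F,G,m], logical=[C,D,E,F,G,m,A,B]
After op 6 (replace(3, 'm')): offset=2, physical=[A,B,C,D,E,m,G,m], logical=[C,D,E,m,G,m,A,B]
After op 7 (swap(7, 5)): offset=2, physical=[A,m,C,D,E,m,G,B], logical=[C,D,E,m,G,B,A,m]
After op 8 (rotate(+1)): offset=3, physical=[A,m,C,D,E,m,G,B], logical=[D,E,m,G,B,A,m,C]
After op 9 (rotate(-1)): offset=2, physical=[A,m,C,D,E,m,G,B], logical=[C,D,E,m,G,B,A,m]

Answer: E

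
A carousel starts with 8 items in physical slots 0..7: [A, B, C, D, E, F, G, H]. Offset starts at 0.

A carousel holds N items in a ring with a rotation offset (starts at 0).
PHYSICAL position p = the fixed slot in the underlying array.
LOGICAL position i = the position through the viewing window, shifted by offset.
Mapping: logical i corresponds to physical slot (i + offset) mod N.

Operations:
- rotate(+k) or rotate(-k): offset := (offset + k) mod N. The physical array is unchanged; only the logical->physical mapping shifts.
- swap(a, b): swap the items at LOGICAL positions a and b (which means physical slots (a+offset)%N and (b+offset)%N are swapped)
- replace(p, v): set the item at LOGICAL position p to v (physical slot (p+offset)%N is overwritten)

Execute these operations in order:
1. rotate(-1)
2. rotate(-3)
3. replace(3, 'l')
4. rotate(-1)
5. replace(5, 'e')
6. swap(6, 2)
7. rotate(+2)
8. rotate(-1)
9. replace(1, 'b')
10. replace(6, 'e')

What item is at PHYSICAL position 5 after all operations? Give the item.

After op 1 (rotate(-1)): offset=7, physical=[A,B,C,D,E,F,G,H], logical=[H,A,B,C,D,E,F,G]
After op 2 (rotate(-3)): offset=4, physical=[A,B,C,D,E,F,G,H], logical=[E,F,G,H,A,B,C,D]
After op 3 (replace(3, 'l')): offset=4, physical=[A,B,C,D,E,F,G,l], logical=[E,F,G,l,A,B,C,D]
After op 4 (rotate(-1)): offset=3, physical=[A,B,C,D,E,F,G,l], logical=[D,E,F,G,l,A,B,C]
After op 5 (replace(5, 'e')): offset=3, physical=[e,B,C,D,E,F,G,l], logical=[D,E,F,G,l,e,B,C]
After op 6 (swap(6, 2)): offset=3, physical=[e,F,C,D,E,B,G,l], logical=[D,E,B,G,l,e,F,C]
After op 7 (rotate(+2)): offset=5, physical=[e,F,C,D,E,B,G,l], logical=[B,G,l,e,F,C,D,E]
After op 8 (rotate(-1)): offset=4, physical=[e,F,C,D,E,B,G,l], logical=[E,B,G,l,e,F,C,D]
After op 9 (replace(1, 'b')): offset=4, physical=[e,F,C,D,E,b,G,l], logical=[E,b,G,l,e,F,C,D]
After op 10 (replace(6, 'e')): offset=4, physical=[e,F,e,D,E,b,G,l], logical=[E,b,G,l,e,F,e,D]

Answer: b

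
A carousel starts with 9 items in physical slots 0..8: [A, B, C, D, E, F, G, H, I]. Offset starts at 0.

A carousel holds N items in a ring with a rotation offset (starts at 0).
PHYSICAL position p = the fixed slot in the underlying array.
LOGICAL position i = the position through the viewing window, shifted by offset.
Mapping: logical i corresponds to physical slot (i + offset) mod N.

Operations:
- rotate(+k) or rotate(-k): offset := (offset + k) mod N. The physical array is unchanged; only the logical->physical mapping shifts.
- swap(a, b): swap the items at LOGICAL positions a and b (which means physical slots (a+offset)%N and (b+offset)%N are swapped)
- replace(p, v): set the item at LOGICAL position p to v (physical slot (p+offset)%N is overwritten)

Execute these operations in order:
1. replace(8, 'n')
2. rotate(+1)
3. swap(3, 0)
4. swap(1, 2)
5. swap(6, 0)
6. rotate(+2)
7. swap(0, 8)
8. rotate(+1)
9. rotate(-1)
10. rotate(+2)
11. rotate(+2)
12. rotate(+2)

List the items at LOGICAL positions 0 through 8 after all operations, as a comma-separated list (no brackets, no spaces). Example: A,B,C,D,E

Answer: A,H,C,D,B,F,G,E,n

Derivation:
After op 1 (replace(8, 'n')): offset=0, physical=[A,B,C,D,E,F,G,H,n], logical=[A,B,C,D,E,F,G,H,n]
After op 2 (rotate(+1)): offset=1, physical=[A,B,C,D,E,F,G,H,n], logical=[B,C,D,E,F,G,H,n,A]
After op 3 (swap(3, 0)): offset=1, physical=[A,E,C,D,B,F,G,H,n], logical=[E,C,D,B,F,G,H,n,A]
After op 4 (swap(1, 2)): offset=1, physical=[A,E,D,C,B,F,G,H,n], logical=[E,D,C,B,F,G,H,n,A]
After op 5 (swap(6, 0)): offset=1, physical=[A,H,D,C,B,F,G,E,n], logical=[H,D,C,B,F,G,E,n,A]
After op 6 (rotate(+2)): offset=3, physical=[A,H,D,C,B,F,G,E,n], logical=[C,B,F,G,E,n,A,H,D]
After op 7 (swap(0, 8)): offset=3, physical=[A,H,C,D,B,F,G,E,n], logical=[D,B,F,G,E,n,A,H,C]
After op 8 (rotate(+1)): offset=4, physical=[A,H,C,D,B,F,G,E,n], logical=[B,F,G,E,n,A,H,C,D]
After op 9 (rotate(-1)): offset=3, physical=[A,H,C,D,B,F,G,E,n], logical=[D,B,F,G,E,n,A,H,C]
After op 10 (rotate(+2)): offset=5, physical=[A,H,C,D,B,F,G,E,n], logical=[F,G,E,n,A,H,C,D,B]
After op 11 (rotate(+2)): offset=7, physical=[A,H,C,D,B,F,G,E,n], logical=[E,n,A,H,C,D,B,F,G]
After op 12 (rotate(+2)): offset=0, physical=[A,H,C,D,B,F,G,E,n], logical=[A,H,C,D,B,F,G,E,n]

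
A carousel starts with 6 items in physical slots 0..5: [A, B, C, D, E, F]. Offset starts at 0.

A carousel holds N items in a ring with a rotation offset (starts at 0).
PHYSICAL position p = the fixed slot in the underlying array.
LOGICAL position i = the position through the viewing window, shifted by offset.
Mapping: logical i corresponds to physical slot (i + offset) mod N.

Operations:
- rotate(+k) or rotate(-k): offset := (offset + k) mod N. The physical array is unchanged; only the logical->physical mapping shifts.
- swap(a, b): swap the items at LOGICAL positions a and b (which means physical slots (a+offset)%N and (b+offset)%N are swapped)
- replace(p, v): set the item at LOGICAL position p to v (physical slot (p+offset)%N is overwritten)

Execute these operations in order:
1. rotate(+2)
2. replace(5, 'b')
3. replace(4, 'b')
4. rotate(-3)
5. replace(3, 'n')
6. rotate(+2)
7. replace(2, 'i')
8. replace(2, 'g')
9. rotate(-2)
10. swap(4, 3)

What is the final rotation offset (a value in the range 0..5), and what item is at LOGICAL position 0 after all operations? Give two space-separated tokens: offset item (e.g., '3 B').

After op 1 (rotate(+2)): offset=2, physical=[A,B,C,D,E,F], logical=[C,D,E,F,A,B]
After op 2 (replace(5, 'b')): offset=2, physical=[A,b,C,D,E,F], logical=[C,D,E,F,A,b]
After op 3 (replace(4, 'b')): offset=2, physical=[b,b,C,D,E,F], logical=[C,D,E,F,b,b]
After op 4 (rotate(-3)): offset=5, physical=[b,b,C,D,E,F], logical=[F,b,b,C,D,E]
After op 5 (replace(3, 'n')): offset=5, physical=[b,b,n,D,E,F], logical=[F,b,b,n,D,E]
After op 6 (rotate(+2)): offset=1, physical=[b,b,n,D,E,F], logical=[b,n,D,E,F,b]
After op 7 (replace(2, 'i')): offset=1, physical=[b,b,n,i,E,F], logical=[b,n,i,E,F,b]
After op 8 (replace(2, 'g')): offset=1, physical=[b,b,n,g,E,F], logical=[b,n,g,E,F,b]
After op 9 (rotate(-2)): offset=5, physical=[b,b,n,g,E,F], logical=[F,b,b,n,g,E]
After op 10 (swap(4, 3)): offset=5, physical=[b,b,g,n,E,F], logical=[F,b,b,g,n,E]

Answer: 5 F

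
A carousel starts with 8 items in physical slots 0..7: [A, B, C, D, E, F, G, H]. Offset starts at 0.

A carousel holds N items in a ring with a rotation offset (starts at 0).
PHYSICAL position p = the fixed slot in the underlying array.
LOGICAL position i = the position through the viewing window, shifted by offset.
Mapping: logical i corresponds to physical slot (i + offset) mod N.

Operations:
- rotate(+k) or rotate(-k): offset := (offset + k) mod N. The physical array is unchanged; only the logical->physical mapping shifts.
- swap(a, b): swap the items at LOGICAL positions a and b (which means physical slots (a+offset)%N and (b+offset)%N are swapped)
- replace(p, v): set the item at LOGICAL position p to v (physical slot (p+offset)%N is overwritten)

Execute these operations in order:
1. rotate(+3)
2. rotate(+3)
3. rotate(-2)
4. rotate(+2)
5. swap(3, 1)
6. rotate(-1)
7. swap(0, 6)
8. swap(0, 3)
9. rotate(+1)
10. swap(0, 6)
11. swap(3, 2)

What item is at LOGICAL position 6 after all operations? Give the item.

After op 1 (rotate(+3)): offset=3, physical=[A,B,C,D,E,F,G,H], logical=[D,E,F,G,H,A,B,C]
After op 2 (rotate(+3)): offset=6, physical=[A,B,C,D,E,F,G,H], logical=[G,H,A,B,C,D,E,F]
After op 3 (rotate(-2)): offset=4, physical=[A,B,C,D,E,F,G,H], logical=[E,F,G,H,A,B,C,D]
After op 4 (rotate(+2)): offset=6, physical=[A,B,C,D,E,F,G,H], logical=[G,H,A,B,C,D,E,F]
After op 5 (swap(3, 1)): offset=6, physical=[A,H,C,D,E,F,G,B], logical=[G,B,A,H,C,D,E,F]
After op 6 (rotate(-1)): offset=5, physical=[A,H,C,D,E,F,G,B], logical=[F,G,B,A,H,C,D,E]
After op 7 (swap(0, 6)): offset=5, physical=[A,H,C,F,E,D,G,B], logical=[D,G,B,A,H,C,F,E]
After op 8 (swap(0, 3)): offset=5, physical=[D,H,C,F,E,A,G,B], logical=[A,G,B,D,H,C,F,E]
After op 9 (rotate(+1)): offset=6, physical=[D,H,C,F,E,A,G,B], logical=[G,B,D,H,C,F,E,A]
After op 10 (swap(0, 6)): offset=6, physical=[D,H,C,F,G,A,E,B], logical=[E,B,D,H,C,F,G,A]
After op 11 (swap(3, 2)): offset=6, physical=[H,D,C,F,G,A,E,B], logical=[E,B,H,D,C,F,G,A]

Answer: G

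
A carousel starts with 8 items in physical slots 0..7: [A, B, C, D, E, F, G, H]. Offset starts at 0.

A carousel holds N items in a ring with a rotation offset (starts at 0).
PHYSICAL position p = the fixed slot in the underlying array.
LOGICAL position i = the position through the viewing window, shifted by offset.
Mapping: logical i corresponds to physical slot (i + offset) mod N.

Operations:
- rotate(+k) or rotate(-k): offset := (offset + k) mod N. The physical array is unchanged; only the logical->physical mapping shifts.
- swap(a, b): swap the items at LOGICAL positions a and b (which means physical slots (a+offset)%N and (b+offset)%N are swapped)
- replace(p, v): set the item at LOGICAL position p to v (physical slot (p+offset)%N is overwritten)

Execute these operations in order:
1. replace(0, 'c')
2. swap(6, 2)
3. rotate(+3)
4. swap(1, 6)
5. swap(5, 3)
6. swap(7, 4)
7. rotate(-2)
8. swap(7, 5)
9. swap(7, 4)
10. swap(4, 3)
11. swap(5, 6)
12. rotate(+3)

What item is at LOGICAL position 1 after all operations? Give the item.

Answer: B

Derivation:
After op 1 (replace(0, 'c')): offset=0, physical=[c,B,C,D,E,F,G,H], logical=[c,B,C,D,E,F,G,H]
After op 2 (swap(6, 2)): offset=0, physical=[c,B,G,D,E,F,C,H], logical=[c,B,G,D,E,F,C,H]
After op 3 (rotate(+3)): offset=3, physical=[c,B,G,D,E,F,C,H], logical=[D,E,F,C,H,c,B,G]
After op 4 (swap(1, 6)): offset=3, physical=[c,E,G,D,B,F,C,H], logical=[D,B,F,C,H,c,E,G]
After op 5 (swap(5, 3)): offset=3, physical=[C,E,G,D,B,F,c,H], logical=[D,B,F,c,H,C,E,G]
After op 6 (swap(7, 4)): offset=3, physical=[C,E,H,D,B,F,c,G], logical=[D,B,F,c,G,C,E,H]
After op 7 (rotate(-2)): offset=1, physical=[C,E,H,D,B,F,c,G], logical=[E,H,D,B,F,c,G,C]
After op 8 (swap(7, 5)): offset=1, physical=[c,E,H,D,B,F,C,G], logical=[E,H,D,B,F,C,G,c]
After op 9 (swap(7, 4)): offset=1, physical=[F,E,H,D,B,c,C,G], logical=[E,H,D,B,c,C,G,F]
After op 10 (swap(4, 3)): offset=1, physical=[F,E,H,D,c,B,C,G], logical=[E,H,D,c,B,C,G,F]
After op 11 (swap(5, 6)): offset=1, physical=[F,E,H,D,c,B,G,C], logical=[E,H,D,c,B,G,C,F]
After op 12 (rotate(+3)): offset=4, physical=[F,E,H,D,c,B,G,C], logical=[c,B,G,C,F,E,H,D]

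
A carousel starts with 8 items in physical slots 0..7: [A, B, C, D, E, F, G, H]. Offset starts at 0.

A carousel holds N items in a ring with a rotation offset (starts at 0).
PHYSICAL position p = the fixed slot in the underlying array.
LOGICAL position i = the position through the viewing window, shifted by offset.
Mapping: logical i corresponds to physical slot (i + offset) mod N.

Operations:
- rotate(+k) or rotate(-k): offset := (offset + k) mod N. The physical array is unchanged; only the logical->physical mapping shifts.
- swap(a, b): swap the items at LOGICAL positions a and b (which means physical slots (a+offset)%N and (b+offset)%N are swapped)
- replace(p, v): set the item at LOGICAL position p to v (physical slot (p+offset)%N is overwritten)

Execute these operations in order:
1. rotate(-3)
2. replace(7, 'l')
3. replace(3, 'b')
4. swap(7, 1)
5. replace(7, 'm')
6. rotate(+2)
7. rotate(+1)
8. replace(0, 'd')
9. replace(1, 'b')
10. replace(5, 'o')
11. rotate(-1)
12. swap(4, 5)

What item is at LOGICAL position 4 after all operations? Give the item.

Answer: m

Derivation:
After op 1 (rotate(-3)): offset=5, physical=[A,B,C,D,E,F,G,H], logical=[F,G,H,A,B,C,D,E]
After op 2 (replace(7, 'l')): offset=5, physical=[A,B,C,D,l,F,G,H], logical=[F,G,H,A,B,C,D,l]
After op 3 (replace(3, 'b')): offset=5, physical=[b,B,C,D,l,F,G,H], logical=[F,G,H,b,B,C,D,l]
After op 4 (swap(7, 1)): offset=5, physical=[b,B,C,D,G,F,l,H], logical=[F,l,H,b,B,C,D,G]
After op 5 (replace(7, 'm')): offset=5, physical=[b,B,C,D,m,F,l,H], logical=[F,l,H,b,B,C,D,m]
After op 6 (rotate(+2)): offset=7, physical=[b,B,C,D,m,F,l,H], logical=[H,b,B,C,D,m,F,l]
After op 7 (rotate(+1)): offset=0, physical=[b,B,C,D,m,F,l,H], logical=[b,B,C,D,m,F,l,H]
After op 8 (replace(0, 'd')): offset=0, physical=[d,B,C,D,m,F,l,H], logical=[d,B,C,D,m,F,l,H]
After op 9 (replace(1, 'b')): offset=0, physical=[d,b,C,D,m,F,l,H], logical=[d,b,C,D,m,F,l,H]
After op 10 (replace(5, 'o')): offset=0, physical=[d,b,C,D,m,o,l,H], logical=[d,b,C,D,m,o,l,H]
After op 11 (rotate(-1)): offset=7, physical=[d,b,C,D,m,o,l,H], logical=[H,d,b,C,D,m,o,l]
After op 12 (swap(4, 5)): offset=7, physical=[d,b,C,m,D,o,l,H], logical=[H,d,b,C,m,D,o,l]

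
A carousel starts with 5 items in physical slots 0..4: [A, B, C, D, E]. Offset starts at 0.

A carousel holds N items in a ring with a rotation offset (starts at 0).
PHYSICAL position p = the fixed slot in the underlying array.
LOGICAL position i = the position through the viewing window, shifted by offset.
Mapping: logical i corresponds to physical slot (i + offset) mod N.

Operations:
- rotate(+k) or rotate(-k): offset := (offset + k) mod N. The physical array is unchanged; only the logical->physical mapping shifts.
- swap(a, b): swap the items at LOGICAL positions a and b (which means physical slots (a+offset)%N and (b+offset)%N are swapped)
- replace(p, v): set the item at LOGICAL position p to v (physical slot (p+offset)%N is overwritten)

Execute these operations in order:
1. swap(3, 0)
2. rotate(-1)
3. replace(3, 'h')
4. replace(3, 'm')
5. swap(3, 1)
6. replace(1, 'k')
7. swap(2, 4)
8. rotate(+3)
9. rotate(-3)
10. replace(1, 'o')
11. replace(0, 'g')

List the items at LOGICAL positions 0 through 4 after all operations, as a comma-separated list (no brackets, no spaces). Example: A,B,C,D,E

After op 1 (swap(3, 0)): offset=0, physical=[D,B,C,A,E], logical=[D,B,C,A,E]
After op 2 (rotate(-1)): offset=4, physical=[D,B,C,A,E], logical=[E,D,B,C,A]
After op 3 (replace(3, 'h')): offset=4, physical=[D,B,h,A,E], logical=[E,D,B,h,A]
After op 4 (replace(3, 'm')): offset=4, physical=[D,B,m,A,E], logical=[E,D,B,m,A]
After op 5 (swap(3, 1)): offset=4, physical=[m,B,D,A,E], logical=[E,m,B,D,A]
After op 6 (replace(1, 'k')): offset=4, physical=[k,B,D,A,E], logical=[E,k,B,D,A]
After op 7 (swap(2, 4)): offset=4, physical=[k,A,D,B,E], logical=[E,k,A,D,B]
After op 8 (rotate(+3)): offset=2, physical=[k,A,D,B,E], logical=[D,B,E,k,A]
After op 9 (rotate(-3)): offset=4, physical=[k,A,D,B,E], logical=[E,k,A,D,B]
After op 10 (replace(1, 'o')): offset=4, physical=[o,A,D,B,E], logical=[E,o,A,D,B]
After op 11 (replace(0, 'g')): offset=4, physical=[o,A,D,B,g], logical=[g,o,A,D,B]

Answer: g,o,A,D,B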